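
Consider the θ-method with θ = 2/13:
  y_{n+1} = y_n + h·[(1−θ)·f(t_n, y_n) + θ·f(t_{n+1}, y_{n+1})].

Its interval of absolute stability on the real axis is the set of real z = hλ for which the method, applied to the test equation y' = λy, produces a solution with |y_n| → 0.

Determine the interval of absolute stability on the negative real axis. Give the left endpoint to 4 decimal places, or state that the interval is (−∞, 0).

With y'=λy (z=hλ):
  y_{n+1} = y_n + z·[11/13·y_n + 2/13·y_{n+1}] ⇒ (1 − 2/13z)y_{n+1} = (1 + 11/13z)y_n
  ⇒ R(z) = (1 + 11/13z)/(1 − 2/13z).

Solve |R(x)|<1 on ℝ⁻.
x=-0.96: |R|=0.1635
R=−1: 1+11/13x = −1+2/13x ⇒ -9/13x=2 ⇒ x=2/(-9/13)=-2.8889
Confirm numerically:
  x=-2.803: |R|=0.95845 <1
  x=-2.611: |R|=0.86275 <1
  x=-1.872: |R|=0.45342 <1
  x=-1.716: |R|=0.35759 <1
  x=-3.452: |R|=1.25462 >1
  x=-3.320: |R|=1.19756 >1
So |R|<1 on (-2.8889, 0).

z∈(-2.8889,0).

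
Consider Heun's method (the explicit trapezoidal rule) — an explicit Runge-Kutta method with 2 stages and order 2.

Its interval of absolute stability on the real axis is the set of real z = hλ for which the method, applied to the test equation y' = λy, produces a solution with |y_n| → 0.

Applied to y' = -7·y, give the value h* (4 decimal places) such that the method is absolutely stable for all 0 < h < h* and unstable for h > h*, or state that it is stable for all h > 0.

(-2.0000,0); λ=-7 ⇒ h* = 0.2857.

Test eqn y'=λy, z=hλ:
  order 2, 2-stage ⇒ R(z)=1+z+z^2/2
  (e.g. R(-1.5)=0.62500, |R|=0.62500)

Need |R(x)|<1, x<0.
x=-1.5: |R|=0.6250
|R(-2.36)|=1.4248 |R(-0.63)|=0.5684 |R(-0.57)|=0.5924
Bisect:
  x_lo=-2.6702 |R|=1.8949  x_hi=-0.3222 |R|=0.7297
  mid=-1.49621 |R|=0.62311 →hi
  mid=-2.08323 |R|=1.08669 →lo
  mid=-1.78972 |R|=0.81183 →hi
  mid=-1.93647 |R|=0.93849 →hi
  mid=-2.00985 |R|=1.00990 →lo
  mid=-1.97316 |R|=0.97352 →hi
  mid=-1.99150 |R|=0.99154 →hi
  mid=-2.00068 |R|=1.00068 →lo
  ...
  [-2.00010,-1.99996] ⇒ x*=-2.0000
Stable set (-2.0000, 0).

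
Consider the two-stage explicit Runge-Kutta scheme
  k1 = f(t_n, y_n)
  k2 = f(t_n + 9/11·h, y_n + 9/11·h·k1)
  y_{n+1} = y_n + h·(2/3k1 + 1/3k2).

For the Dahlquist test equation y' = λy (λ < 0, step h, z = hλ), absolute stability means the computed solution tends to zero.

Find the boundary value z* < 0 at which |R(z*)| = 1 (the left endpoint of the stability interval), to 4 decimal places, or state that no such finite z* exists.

left endpoint -3.6667.

On y'=λy, z=hλ:
  k1=λy_n ⇒ h·k1=z·y_n;  k2=λ(1+9/11z)y_n ⇒ h·k2=z(1+9/11z)y_n
  y_{n+1}/y_n = 1 + 2/3z + 1/3z(1+9/11z) = 1 + z + 3/11z²
  so R(z) = 1 + z + 3/11z².

Boundary: |R(x)|=1, x<0.
x=-0.81: |R|=0.3689
R=1: x+3/11x²=0 ⇒ x=−11/3=-3.6667; min R=1−1/(4·3/11)=0.0833>−1
Confirm numerically:
  x=-1.993: |R|=0.09029 <1
  x=-1.969: |R|=0.08835 <1
  x=-1.765: |R|=0.08461 <1
  x=-4.224: |R|=1.64205 >1
  x=-3.933: |R|=1.28568 >1
Stable set (-3.6667, 0).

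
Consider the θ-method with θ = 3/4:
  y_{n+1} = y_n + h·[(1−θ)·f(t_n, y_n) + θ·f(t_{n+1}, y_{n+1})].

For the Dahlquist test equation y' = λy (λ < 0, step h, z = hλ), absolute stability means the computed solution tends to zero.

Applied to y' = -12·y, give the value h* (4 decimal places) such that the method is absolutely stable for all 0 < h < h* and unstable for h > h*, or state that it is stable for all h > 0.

(−∞, 0) — no finite endpoint. Any h>0 works for λ=-12.

On y'=λy, z=hλ:
  y_{n+1} = y_n + z·[1/4·y_n + 3/4·y_{n+1}] ⇒ (1 − 3/4z)y_{n+1} = (1 + 1/4z)y_n
  so R(z) = (1 + 1/4z)/(1 − 3/4z).

Solve |R(x)|<1 on ℝ⁻.
x=-1.55: |R|=0.2832
x=-2: |R|=0.2000
x=-10: |R|=0.1765
x=-100: |R|=0.3158
θ=3/4≥1/2 ⇒ |1+1/4x|<|1−3/4x| ∀x<0 ⇒ unbounded interval.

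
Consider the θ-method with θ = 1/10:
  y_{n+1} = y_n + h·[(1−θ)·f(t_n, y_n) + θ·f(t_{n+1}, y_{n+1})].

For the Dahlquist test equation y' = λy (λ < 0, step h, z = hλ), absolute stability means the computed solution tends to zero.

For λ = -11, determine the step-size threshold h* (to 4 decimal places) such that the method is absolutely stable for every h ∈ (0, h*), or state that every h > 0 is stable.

(-2.5000,0); λ=-11 ⇒ h* = (5/2)/11 = 0.2273.

With y'=λy (z=hλ):
  y_{n+1} = y_n + z·[9/10·y_n + 1/10·y_{n+1}] ⇒ (1 − 1/10z)y_{n+1} = (1 + 9/10z)y_n
  ⇒ R(z) = (1 + 9/10z)/(1 − 1/10z).

Boundary: |R(x)|=1, x<0.
x=-1.02: |R|=0.0744
R=−1: 1+9/10x = −1+1/10x ⇒ -4/5x=2 ⇒ x=2/(-4/5)=-2.5000
Confirm numerically:
  x=-2.289: |R|=0.86264 <1
  x=-2.153: |R|=0.77158 <1
  x=-1.092: |R|=0.01551 <1
  x=-2.753: |R|=1.15871 >1
  x=-2.668: |R|=1.10609 >1
Interval (-2.5000, 0).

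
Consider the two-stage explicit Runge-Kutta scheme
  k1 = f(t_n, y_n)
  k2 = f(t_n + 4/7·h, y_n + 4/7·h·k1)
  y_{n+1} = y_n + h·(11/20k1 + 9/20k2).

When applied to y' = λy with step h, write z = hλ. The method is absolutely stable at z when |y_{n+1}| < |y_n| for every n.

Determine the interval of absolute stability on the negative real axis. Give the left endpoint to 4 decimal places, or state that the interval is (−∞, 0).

On y'=λy, z=hλ:
  k1=λy_n ⇒ h·k1=z·y_n;  k2=λ(1+4/7z)y_n ⇒ h·k2=z(1+4/7z)y_n
  y_{n+1}/y_n = 1 + 11/20z + 9/20z(1+4/7z) = 1 + z + 9/35z²
  R(z) = 1 + z + 9/35z².

Boundary: |R(x)|=1, x<0.
x=-1.42: |R|=0.0985
R=1: x+9/35x²=0 ⇒ x=−35/9=-3.8889; min R=1−1/(4·9/35)=0.0278>−1
Confirm numerically:
  x=-3.554: |R|=0.69395 <1
  x=-3.518: |R|=0.66448 <1
  x=-2.876: |R|=0.25093 <1
  x=-2.241: |R|=0.05039 <1
  x=-4.293: |R|=1.44610 >1
  x=-4.105: |R|=1.22812 >1
  x=-4.100: |R|=1.22257 >1
Stable set (-3.8889, 0).

(-3.8889, 0).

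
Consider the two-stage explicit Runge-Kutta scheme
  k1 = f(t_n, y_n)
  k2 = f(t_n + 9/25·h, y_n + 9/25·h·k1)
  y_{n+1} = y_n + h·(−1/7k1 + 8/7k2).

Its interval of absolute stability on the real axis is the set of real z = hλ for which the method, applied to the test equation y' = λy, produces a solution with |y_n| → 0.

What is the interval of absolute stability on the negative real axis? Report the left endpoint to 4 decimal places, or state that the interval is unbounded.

z∈(-2.4306,0).

Test eqn y'=λy, z=hλ:
  k1=λy_n ⇒ h·k1=z·y_n;  k2=λ(1+9/25z)y_n ⇒ h·k2=z(1+9/25z)y_n
  y_{n+1}/y_n = 1 − 1/7z + 8/7z(1+9/25z) = 1 + z + 72/175z²
  so R(z) = 1 + z + 72/175z².

Find x<0 with |R(x)|<1.
x=-0.74: |R|=0.4853
R=1: x+72/175x²=0 ⇒ x=−175/72=-2.4306; min R=1−1/(4·72/175)=0.3924>−1
Confirm numerically:
  x=-2.025: |R|=0.66211 <1
  x=-1.343: |R|=0.39907 <1
  x=-1.108: |R|=0.39710 <1
  x=-1.092: |R|=0.39861 <1
  x=-2.609: |R|=1.19155 >1
  x=-2.543: |R|=1.11765 >1
So |R|<1 on (-2.4306, 0).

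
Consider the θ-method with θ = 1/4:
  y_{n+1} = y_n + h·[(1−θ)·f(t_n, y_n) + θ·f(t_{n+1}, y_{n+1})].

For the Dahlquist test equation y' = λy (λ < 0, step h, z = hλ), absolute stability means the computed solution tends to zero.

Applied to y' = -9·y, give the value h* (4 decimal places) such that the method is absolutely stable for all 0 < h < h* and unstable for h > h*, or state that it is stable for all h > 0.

On y'=λy, z=hλ:
  y_{n+1} = y_n + z·[3/4·y_n + 1/4·y_{n+1}] ⇒ (1 − 1/4z)y_{n+1} = (1 + 3/4z)y_n
  ⇒ R(z) = (1 + 3/4z)/(1 − 1/4z).

Solve |R(x)|<1 on ℝ⁻.
x=-0.75: |R|=0.3684
R=−1: 1+3/4x = −1+1/4x ⇒ -1/2x=2 ⇒ x=2/(-1/2)=-4.0000
Confirm numerically:
  x=-3.695: |R|=0.92073 <1
  x=-2.861: |R|=0.66798 <1
  x=-2.443: |R|=0.51668 <1
  x=-1.888: |R|=0.28261 <1
  x=-4.501: |R|=1.11787 >1
  x=-4.154: |R|=1.03777 >1
So |R|<1 on (-4.0000, 0).

(-4.0000,0); λ=-9 ⇒ h* = (4)/9 = 0.4444.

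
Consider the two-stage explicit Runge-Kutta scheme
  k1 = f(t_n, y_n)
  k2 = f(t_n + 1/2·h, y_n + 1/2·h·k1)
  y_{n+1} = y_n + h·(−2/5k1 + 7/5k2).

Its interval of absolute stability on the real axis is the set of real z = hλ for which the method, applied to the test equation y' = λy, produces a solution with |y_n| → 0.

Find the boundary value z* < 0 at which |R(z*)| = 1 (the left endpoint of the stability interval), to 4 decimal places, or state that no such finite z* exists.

Set f=λy, z=hλ:
  k1=λy_n ⇒ h·k1=z·y_n;  k2=λ(1+1/2z)y_n ⇒ h·k2=z(1+1/2z)y_n
  y_{n+1}/y_n = 1 − 2/5z + 7/5z(1+1/2z) = 1 + z + 7/10z²
  R(z) = 1 + z + 7/10z².

Boundary: |R(x)|=1, x<0.
x=-0.32: |R|=0.7517
R=1: x+7/10x²=0 ⇒ x=−10/7=-1.4286; min R=1−1/(4·7/10)=0.6429>−1
Confirm numerically:
  x=-0.926: |R|=0.67423 <1
  x=-0.736: |R|=0.64319 <1
  x=-0.676: |R|=0.64388 <1
  x=-1.896: |R|=1.62037 >1
  x=-1.711: |R|=1.33826 >1
So |R|<1 on (-1.4286, 0).

z* = -1.4286.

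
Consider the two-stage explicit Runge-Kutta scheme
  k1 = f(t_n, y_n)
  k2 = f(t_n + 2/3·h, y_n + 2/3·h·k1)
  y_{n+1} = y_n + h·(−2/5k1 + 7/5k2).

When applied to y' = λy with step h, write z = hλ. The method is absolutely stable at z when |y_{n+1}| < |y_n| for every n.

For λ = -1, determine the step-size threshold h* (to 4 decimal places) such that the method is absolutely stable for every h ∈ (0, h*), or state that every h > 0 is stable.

(-1.0714,0); λ=-1 ⇒ h* = (15/14)/1 = 1.0714.

Test eqn y'=λy, z=hλ:
  k1=λy_n ⇒ h·k1=z·y_n;  k2=λ(1+2/3z)y_n ⇒ h·k2=z(1+2/3z)y_n
  y_{n+1}/y_n = 1 − 2/5z + 7/5z(1+2/3z) = 1 + z + 14/15z²
  Hence R(z) = 1 + z + 14/15z².

Need |R(x)|<1, x<0.
x=-0.79: |R|=0.7925
R=1: x+14/15x²=0 ⇒ x=−15/14=-1.0714; min R=1−1/(4·14/15)=0.7321>−1
Confirm numerically:
  x=-0.997: |R|=0.93074 <1
  x=-0.717: |R|=0.76282 <1
  x=-0.701: |R|=0.75764 <1
  x=-0.564: |R|=0.73289 <1
  x=-1.619: |R|=1.82742 >1
  x=-1.216: |R|=1.16408 >1
  x=-1.130: |R|=1.06177 >1
So |R|<1 on (-1.0714, 0).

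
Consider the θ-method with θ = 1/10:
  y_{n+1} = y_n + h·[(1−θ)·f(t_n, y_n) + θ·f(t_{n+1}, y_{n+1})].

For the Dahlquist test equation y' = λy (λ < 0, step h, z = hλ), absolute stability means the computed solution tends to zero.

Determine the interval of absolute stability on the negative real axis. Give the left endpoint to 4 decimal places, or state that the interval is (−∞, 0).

(-2.5000, 0).

Set f=λy, z=hλ:
  y_{n+1} = y_n + z·[9/10·y_n + 1/10·y_{n+1}] ⇒ (1 − 1/10z)y_{n+1} = (1 + 9/10z)y_n
  so R(z) = (1 + 9/10z)/(1 − 1/10z).

Find x<0 with |R(x)|<1.
x=-1.44: |R|=0.2587
R=−1: 1+9/10x = −1+1/10x ⇒ -4/5x=2 ⇒ x=2/(-4/5)=-2.5000
Confirm numerically:
  x=-2.312: |R|=0.87784 <1
  x=-2.232: |R|=0.82472 <1
  x=-1.382: |R|=0.21420 <1
  x=-1.031: |R|=0.06536 <1
  x=-2.837: |R|=1.21002 >1
  x=-2.796: |R|=1.18506 >1
  x=-2.647: |R|=1.09299 >1
Interval (-2.5000, 0).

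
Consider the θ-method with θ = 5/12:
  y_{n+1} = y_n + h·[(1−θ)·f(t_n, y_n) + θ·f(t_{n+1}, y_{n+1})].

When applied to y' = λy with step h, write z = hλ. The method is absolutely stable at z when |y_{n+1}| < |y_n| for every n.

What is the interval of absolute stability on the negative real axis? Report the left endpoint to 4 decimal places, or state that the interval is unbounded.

With y'=λy (z=hλ):
  y_{n+1} = y_n + z·[7/12·y_n + 5/12·y_{n+1}] ⇒ (1 − 5/12z)y_{n+1} = (1 + 7/12z)y_n
  so R(z) = (1 + 7/12z)/(1 − 5/12z).

Solve |R(x)|<1 on ℝ⁻.
x=-1.59: |R|=0.0436
R=−1: 1+7/12x = −1+5/12x ⇒ -1/6x=2 ⇒ x=2/(-1/6)=-12.0000
Confirm numerically:
  x=-11.263: |R|=0.97842 <1
  x=-10.717: |R|=0.96088 <1
  x=-10.444: |R|=0.95154 <1
  x=-5.031: |R|=0.62487 <1
  x=-12.574: |R|=1.01533 >1
  x=-12.532: |R|=1.01425 >1
  x=-12.333: |R|=1.00904 >1
Stable set (-12.0000, 0).

z∈(-12.0000,0).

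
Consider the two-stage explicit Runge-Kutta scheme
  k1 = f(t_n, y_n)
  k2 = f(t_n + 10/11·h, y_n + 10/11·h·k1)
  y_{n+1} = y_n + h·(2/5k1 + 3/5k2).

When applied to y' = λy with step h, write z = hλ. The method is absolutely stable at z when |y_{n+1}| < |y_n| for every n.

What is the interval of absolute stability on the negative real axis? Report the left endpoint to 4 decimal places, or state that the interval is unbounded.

Test eqn y'=λy, z=hλ:
  k1=λy_n ⇒ h·k1=z·y_n;  k2=λ(1+10/11z)y_n ⇒ h·k2=z(1+10/11z)y_n
  y_{n+1}/y_n = 1 + 2/5z + 3/5z(1+10/11z) = 1 + z + 6/11z²
  ⇒ R(z) = 1 + z + 6/11z².

Need |R(x)|<1, x<0.
x=-1.6: |R|=0.7964
R=1: x+6/11x²=0 ⇒ x=−11/6=-1.8333; min R=1−1/(4·6/11)=0.5417>−1
Confirm numerically:
  x=-1.722: |R|=0.89543 <1
  x=-1.385: |R|=0.66130 <1
  x=-1.056: |R|=0.55226 <1
  x=-0.901: |R|=0.54180 <1
  x=-2.232: |R|=1.48536 >1
  x=-2.138: |R|=1.35530 >1
  x=-1.942: |R|=1.11511 >1
So |R|<1 on (-1.8333, 0).

(-1.8333, 0).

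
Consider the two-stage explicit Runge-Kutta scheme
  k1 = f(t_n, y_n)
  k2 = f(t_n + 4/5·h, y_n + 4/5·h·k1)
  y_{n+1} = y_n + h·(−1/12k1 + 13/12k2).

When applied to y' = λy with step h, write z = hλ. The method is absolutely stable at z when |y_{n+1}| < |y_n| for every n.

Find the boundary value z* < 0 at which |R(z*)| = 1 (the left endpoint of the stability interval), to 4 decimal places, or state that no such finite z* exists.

With y'=λy (z=hλ):
  k1=λy_n ⇒ h·k1=z·y_n;  k2=λ(1+4/5z)y_n ⇒ h·k2=z(1+4/5z)y_n
  y_{n+1}/y_n = 1 − 1/12z + 13/12z(1+4/5z) = 1 + z + 13/15z²
  R(z) = 1 + z + 13/15z².

Find x<0 with |R(x)|<1.
x=-1.26: |R|=1.1159
R=1: x+13/15x²=0 ⇒ x=−15/13=-1.1538; min R=1−1/(4·13/15)=0.7115>−1
Confirm numerically:
  x=-0.974: |R|=0.84819 <1
  x=-0.934: |R|=0.82204 <1
  x=-0.736: |R|=0.73347 <1
  x=-1.492: |R|=1.43726 >1
  x=-1.489: |R|=1.43250 >1
  x=-1.272: |R|=1.13025 >1
Stable set (-1.1538, 0).

left endpoint -1.1538.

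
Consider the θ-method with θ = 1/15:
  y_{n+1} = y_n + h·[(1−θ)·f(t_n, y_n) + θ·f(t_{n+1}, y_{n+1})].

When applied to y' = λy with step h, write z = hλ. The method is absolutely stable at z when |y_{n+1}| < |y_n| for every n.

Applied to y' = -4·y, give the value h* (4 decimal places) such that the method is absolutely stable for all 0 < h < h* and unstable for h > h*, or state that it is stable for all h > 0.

(-2.3077,0); λ=-4 ⇒ h* = (30/13)/4 = 0.5769.

Test eqn y'=λy, z=hλ:
  y_{n+1} = y_n + z·[14/15·y_n + 1/15·y_{n+1}] ⇒ (1 − 1/15z)y_{n+1} = (1 + 14/15z)y_n
  Hence R(z) = (1 + 14/15z)/(1 − 1/15z).

Boundary: |R(x)|=1, x<0.
x=-1.77: |R|=0.5832
R=−1: 1+14/15x = −1+1/15x ⇒ -13/15x=2 ⇒ x=2/(-13/15)=-2.3077
Confirm numerically:
  x=-2.137: |R|=0.87051 <1
  x=-1.849: |R|=0.64609 <1
  x=-1.248: |R|=0.15214 <1
  x=-2.809: |R|=1.36594 >1
  x=-2.794: |R|=1.35529 >1
So |R|<1 on (-2.3077, 0).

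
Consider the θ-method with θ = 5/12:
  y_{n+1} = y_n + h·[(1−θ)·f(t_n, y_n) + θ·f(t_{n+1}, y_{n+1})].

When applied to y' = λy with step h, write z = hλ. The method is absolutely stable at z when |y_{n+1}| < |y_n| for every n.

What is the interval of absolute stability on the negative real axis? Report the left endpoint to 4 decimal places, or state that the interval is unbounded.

Test eqn y'=λy, z=hλ:
  y_{n+1} = y_n + z·[7/12·y_n + 5/12·y_{n+1}] ⇒ (1 − 5/12z)y_{n+1} = (1 + 7/12z)y_n
  ⇒ R(z) = (1 + 7/12z)/(1 − 5/12z).

Find x<0 with |R(x)|<1.
x=-0.63: |R|=0.5010
R=−1: 1+7/12x = −1+5/12x ⇒ -1/6x=2 ⇒ x=2/(-1/6)=-12.0000
Confirm numerically:
  x=-7.099: |R|=0.79362 <1
  x=-6.060: |R|=0.71915 <1
  x=-5.922: |R|=0.70786 <1
  x=-5.197: |R|=0.64181 <1
  x=-12.585: |R|=1.01562 >1
  x=-12.528: |R|=1.01415 >1
Interval (-12.0000, 0).

(-12.0000, 0).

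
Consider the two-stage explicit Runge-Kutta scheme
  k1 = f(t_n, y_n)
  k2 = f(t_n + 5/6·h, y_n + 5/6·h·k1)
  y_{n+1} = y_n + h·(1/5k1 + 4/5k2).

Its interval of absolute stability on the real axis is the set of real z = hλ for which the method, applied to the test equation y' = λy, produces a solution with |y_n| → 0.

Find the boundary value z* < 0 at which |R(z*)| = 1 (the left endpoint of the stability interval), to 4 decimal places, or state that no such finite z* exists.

left endpoint -1.5000.

On y'=λy, z=hλ:
  k1=λy_n ⇒ h·k1=z·y_n;  k2=λ(1+5/6z)y_n ⇒ h·k2=z(1+5/6z)y_n
  y_{n+1}/y_n = 1 + 1/5z + 4/5z(1+5/6z) = 1 + z + 2/3z²
  R(z) = 1 + z + 2/3z².

Find x<0 with |R(x)|<1.
x=-0.44: |R|=0.6891
R=1: x+2/3x²=0 ⇒ x=−3/2=-1.5000; min R=1−1/(4·2/3)=0.6250>−1
Confirm numerically:
  x=-1.432: |R|=0.93508 <1
  x=-1.052: |R|=0.68580 <1
  x=-0.855: |R|=0.63235 <1
  x=-1.628: |R|=1.13892 >1
  x=-1.624: |R|=1.13425 >1
Interval (-1.5000, 0).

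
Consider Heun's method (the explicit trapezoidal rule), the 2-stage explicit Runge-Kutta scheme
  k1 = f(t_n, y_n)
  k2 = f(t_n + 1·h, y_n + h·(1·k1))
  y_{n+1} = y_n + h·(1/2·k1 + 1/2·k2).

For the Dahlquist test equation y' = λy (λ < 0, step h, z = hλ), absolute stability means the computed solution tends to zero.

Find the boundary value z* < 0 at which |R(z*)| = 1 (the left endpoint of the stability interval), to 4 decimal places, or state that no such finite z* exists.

left endpoint -2.0000.

On y'=λy, z=hλ:
  order 2, 2-stage ⇒ R(z)=1+z+z^2/2
  (e.g. R(-1.39)=0.57605, |R|=0.57605)

Solve |R(x)|<1 on ℝ⁻.
x=-1.39: |R|=0.5760
|R(-2.19)|=1.2080 |R(-2.03)|=1.0304 |R(-0.71)|=0.5421
Bisect:
  x_lo=-2.6554 |R|=1.8701  x_hi=-0.2597 |R|=0.7740
  mid=-1.45756 |R|=0.60468 →hi
  mid=-2.05646 |R|=1.05806 →lo
  mid=-1.75701 |R|=0.78653 →hi
  mid=-1.90674 |R|=0.91109 →hi
  mid=-1.98160 |R|=0.98177 →hi
  mid=-2.01903 |R|=1.01921 →lo
  mid=-2.00032 |R|=1.00032 →lo
  mid=-1.99096 |R|=0.99100 →hi
  mid=-1.99564 |R|=0.99565 →hi
  mid=-1.99798 |R|=0.99798 →hi
  ...
  [-2.00002,-1.99988] ⇒ x*=-2.0000
Interval (-2.0000, 0).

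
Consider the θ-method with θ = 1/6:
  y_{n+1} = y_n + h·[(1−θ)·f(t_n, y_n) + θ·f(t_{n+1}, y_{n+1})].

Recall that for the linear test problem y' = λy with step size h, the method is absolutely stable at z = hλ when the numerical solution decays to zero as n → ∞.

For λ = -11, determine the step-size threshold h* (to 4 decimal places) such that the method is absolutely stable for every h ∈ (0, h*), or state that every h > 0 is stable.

With y'=λy (z=hλ):
  y_{n+1} = y_n + z·[5/6·y_n + 1/6·y_{n+1}] ⇒ (1 − 1/6z)y_{n+1} = (1 + 5/6z)y_n
  ⇒ R(z) = (1 + 5/6z)/(1 − 1/6z).

Need |R(x)|<1, x<0.
x=-0.68: |R|=0.3892
R=−1: 1+5/6x = −1+1/6x ⇒ -2/3x=2 ⇒ x=2/(-2/3)=-3.0000
Confirm numerically:
  x=-2.584: |R|=0.80615 <1
  x=-2.333: |R|=0.67983 <1
  x=-1.437: |R|=0.15934 <1
  x=-1.223: |R|=0.01592 <1
  x=-3.593: |R|=1.24726 >1
  x=-3.333: |R|=1.14272 >1
Stable set (-3.0000, 0).

(-3.0000,0); λ=-11 ⇒ h* = (3)/11 = 0.2727.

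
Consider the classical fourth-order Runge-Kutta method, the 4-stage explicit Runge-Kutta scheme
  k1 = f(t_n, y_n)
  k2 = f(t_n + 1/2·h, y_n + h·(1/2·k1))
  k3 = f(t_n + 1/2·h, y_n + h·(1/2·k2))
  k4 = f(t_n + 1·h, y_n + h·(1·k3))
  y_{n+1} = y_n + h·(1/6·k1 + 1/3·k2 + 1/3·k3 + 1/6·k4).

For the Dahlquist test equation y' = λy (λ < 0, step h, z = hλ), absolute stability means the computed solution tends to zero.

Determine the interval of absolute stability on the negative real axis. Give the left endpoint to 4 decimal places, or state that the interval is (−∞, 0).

Test eqn y'=λy, z=hλ:
  order 4, 4-stage ⇒ R(z)=1+z+z^2/2+z^3/6+z^4/24
  (e.g. R(-1.79)=0.28392, |R|=0.28392)

Boundary: |R(x)|=1, x<0.
x=-1.79: |R|=0.2839
|R(-2.27)|=0.4633 |R(-1.15)|=0.3306 |R(-0.74)|=0.4788
Bisect:
  x_lo=-3.1431 |R|=1.6877  x_hi=-0.1467 |R|=0.8636
  mid=-1.64486 |R|=0.27121 →hi
  mid=-2.39397 |R|=0.55346 →hi
  mid=-2.76852 |R|=0.97500 →hi
  mid=-2.95580 |R|=1.28901 →lo
  mid=-2.86216 |R|=1.12221 →lo
  mid=-2.81534 |R|=1.04625 →lo
  mid=-2.79193 |R|=1.01005 →lo
  mid=-2.78022 |R|=0.99238 →hi
  mid=-2.78608 |R|=1.00118 →lo
  mid=-2.78315 |R|=0.99677 →hi
  ...
  [-2.78535,-2.78516] ⇒ x*=-2.7853
Stable set (-2.7853, 0).

z∈(-2.7853,0).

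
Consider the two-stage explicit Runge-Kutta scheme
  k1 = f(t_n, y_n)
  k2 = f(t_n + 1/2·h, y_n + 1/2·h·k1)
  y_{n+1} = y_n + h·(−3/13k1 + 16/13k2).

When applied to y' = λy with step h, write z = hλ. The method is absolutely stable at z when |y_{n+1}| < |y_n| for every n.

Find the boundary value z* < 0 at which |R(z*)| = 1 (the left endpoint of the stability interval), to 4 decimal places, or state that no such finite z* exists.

Set f=λy, z=hλ:
  k1=λy_n ⇒ h·k1=z·y_n;  k2=λ(1+1/2z)y_n ⇒ h·k2=z(1+1/2z)y_n
  y_{n+1}/y_n = 1 − 3/13z + 16/13z(1+1/2z) = 1 + z + 8/13z²
  R(z) = 1 + z + 8/13z².

Boundary: |R(x)|=1, x<0.
x=-1.54: |R|=0.9194
R=1: x+8/13x²=0 ⇒ x=−13/8=-1.6250; min R=1−1/(4·8/13)=0.5938>−1
Confirm numerically:
  x=-1.297: |R|=0.73821 <1
  x=-0.764: |R|=0.59520 <1
  x=-0.747: |R|=0.59639 <1
  x=-2.201: |R|=1.78017 >1
  x=-1.811: |R|=1.20729 >1
So |R|<1 on (-1.6250, 0).

left endpoint -1.6250.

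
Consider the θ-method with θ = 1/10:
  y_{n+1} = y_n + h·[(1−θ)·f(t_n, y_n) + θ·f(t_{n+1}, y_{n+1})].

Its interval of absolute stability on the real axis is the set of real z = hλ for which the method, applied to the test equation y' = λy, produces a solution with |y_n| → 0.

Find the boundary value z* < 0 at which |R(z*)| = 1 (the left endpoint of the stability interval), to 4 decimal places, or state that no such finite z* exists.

Set f=λy, z=hλ:
  y_{n+1} = y_n + z·[9/10·y_n + 1/10·y_{n+1}] ⇒ (1 − 1/10z)y_{n+1} = (1 + 9/10z)y_n
  Hence R(z) = (1 + 9/10z)/(1 − 1/10z).

Solve |R(x)|<1 on ℝ⁻.
x=-0.81: |R|=0.2507
R=−1: 1+9/10x = −1+1/10x ⇒ -4/5x=2 ⇒ x=2/(-4/5)=-2.5000
Confirm numerically:
  x=-2.287: |R|=0.86132 <1
  x=-1.883: |R|=0.58462 <1
  x=-1.589: |R|=0.37113 <1
  x=-3.073: |R|=1.35065 >1
  x=-2.870: |R|=1.22999 >1
So |R|<1 on (-2.5000, 0).

left endpoint -2.5000.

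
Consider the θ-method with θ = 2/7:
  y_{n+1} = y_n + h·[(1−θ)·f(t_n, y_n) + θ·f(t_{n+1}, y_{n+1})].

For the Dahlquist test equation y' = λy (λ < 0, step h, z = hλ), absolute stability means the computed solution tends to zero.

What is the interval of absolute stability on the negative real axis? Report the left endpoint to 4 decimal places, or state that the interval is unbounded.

Set f=λy, z=hλ:
  y_{n+1} = y_n + z·[5/7·y_n + 2/7·y_{n+1}] ⇒ (1 − 2/7z)y_{n+1} = (1 + 5/7z)y_n
  ⇒ R(z) = (1 + 5/7z)/(1 − 2/7z).

Need |R(x)|<1, x<0.
x=-1.48: |R|=0.0402
R=−1: 1+5/7x = −1+2/7x ⇒ -3/7x=2 ⇒ x=2/(-3/7)=-4.6667
Confirm numerically:
  x=-3.812: |R|=0.82467 <1
  x=-3.453: |R|=0.73817 <1
  x=-2.630: |R|=0.50163 <1
  x=-5.206: |R|=1.09292 >1
  x=-5.042: |R|=1.06591 >1
  x=-4.847: |R|=1.03241 >1
Stable set (-4.6667, 0).

(-4.6667, 0).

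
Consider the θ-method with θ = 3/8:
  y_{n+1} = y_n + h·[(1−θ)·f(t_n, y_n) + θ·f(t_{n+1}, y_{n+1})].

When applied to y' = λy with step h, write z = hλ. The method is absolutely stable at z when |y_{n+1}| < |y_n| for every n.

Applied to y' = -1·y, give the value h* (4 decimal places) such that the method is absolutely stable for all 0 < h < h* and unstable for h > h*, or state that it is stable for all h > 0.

(-8.0000,0); λ=-1 ⇒ h* = (8)/1 = 8.0000.

With y'=λy (z=hλ):
  y_{n+1} = y_n + z·[5/8·y_n + 3/8·y_{n+1}] ⇒ (1 − 3/8z)y_{n+1} = (1 + 5/8z)y_n
  Hence R(z) = (1 + 5/8z)/(1 − 3/8z).

Find x<0 with |R(x)|<1.
x=-1.54: |R|=0.0238
R=−1: 1+5/8x = −1+3/8x ⇒ -1/4x=2 ⇒ x=2/(-1/4)=-8.0000
Confirm numerically:
  x=-7.506: |R|=0.96763 <1
  x=-7.192: |R|=0.94536 <1
  x=-6.858: |R|=0.92007 <1
  x=-6.310: |R|=0.87449 <1
  x=-8.530: |R|=1.03156 >1
  x=-8.526: |R|=1.03133 >1
So |R|<1 on (-8.0000, 0).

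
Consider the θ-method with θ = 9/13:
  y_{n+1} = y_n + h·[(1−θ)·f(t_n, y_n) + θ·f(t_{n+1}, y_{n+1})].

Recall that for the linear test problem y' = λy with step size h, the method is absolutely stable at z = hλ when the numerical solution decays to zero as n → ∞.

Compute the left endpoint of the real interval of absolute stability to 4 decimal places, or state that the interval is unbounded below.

Test eqn y'=λy, z=hλ:
  y_{n+1} = y_n + z·[4/13·y_n + 9/13·y_{n+1}] ⇒ (1 − 9/13z)y_{n+1} = (1 + 4/13z)y_n
  so R(z) = (1 + 4/13z)/(1 − 9/13z).

Find x<0 with |R(x)|<1.
x=-0.54: |R|=0.6069
x=-2: |R|=0.1613
x=-10: |R|=0.2621
x=-100: |R|=0.4239
θ=9/13≥1/2 ⇒ |1+4/13x|<|1−9/13x| ∀x<0 ⇒ unbounded interval.

unbounded; (−∞, 0).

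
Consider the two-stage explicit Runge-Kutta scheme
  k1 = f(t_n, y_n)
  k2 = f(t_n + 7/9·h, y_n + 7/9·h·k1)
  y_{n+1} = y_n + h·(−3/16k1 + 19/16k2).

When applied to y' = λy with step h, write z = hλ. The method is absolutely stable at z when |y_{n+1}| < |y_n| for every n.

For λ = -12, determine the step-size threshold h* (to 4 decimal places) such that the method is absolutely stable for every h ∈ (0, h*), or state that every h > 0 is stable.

(-1.0827,0); λ=-12 ⇒ h* = (144/133)/12 = 0.0902.

With y'=λy (z=hλ):
  k1=λy_n ⇒ h·k1=z·y_n;  k2=λ(1+7/9z)y_n ⇒ h·k2=z(1+7/9z)y_n
  y_{n+1}/y_n = 1 − 3/16z + 19/16z(1+7/9z) = 1 + z + 133/144z²
  ⇒ R(z) = 1 + z + 133/144z².

Boundary: |R(x)|=1, x<0.
x=-0.31: |R|=0.7788
R=1: x+133/144x²=0 ⇒ x=−144/133=-1.0827; min R=1−1/(4·133/144)=0.7293>−1
Confirm numerically:
  x=-0.929: |R|=0.86811 <1
  x=-0.862: |R|=0.82428 <1
  x=-0.739: |R|=0.76540 <1
  x=-1.263: |R|=1.21032 >1
  x=-1.204: |R|=1.13488 >1
  x=-1.162: |R|=1.08510 >1
Interval (-1.0827, 0).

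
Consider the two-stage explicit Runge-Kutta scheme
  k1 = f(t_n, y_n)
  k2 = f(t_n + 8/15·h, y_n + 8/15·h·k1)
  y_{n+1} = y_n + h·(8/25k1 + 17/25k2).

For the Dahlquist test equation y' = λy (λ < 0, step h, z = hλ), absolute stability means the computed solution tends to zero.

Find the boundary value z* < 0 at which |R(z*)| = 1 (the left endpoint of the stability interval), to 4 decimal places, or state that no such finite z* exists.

On y'=λy, z=hλ:
  k1=λy_n ⇒ h·k1=z·y_n;  k2=λ(1+8/15z)y_n ⇒ h·k2=z(1+8/15z)y_n
  y_{n+1}/y_n = 1 + 8/25z + 17/25z(1+8/15z) = 1 + z + 136/375z²
  R(z) = 1 + z + 136/375z².

Find x<0 with |R(x)|<1.
x=-0.57: |R|=0.5478
R=1: x+136/375x²=0 ⇒ x=−375/136=-2.7574; min R=1−1/(4·136/375)=0.3107>−1
Confirm numerically:
  x=-2.601: |R|=0.85251 <1
  x=-2.126: |R|=0.51321 <1
  x=-2.005: |R|=0.45293 <1
  x=-1.228: |R|=0.31890 <1
  x=-3.195: |R|=1.50711 >1
  x=-3.188: |R|=1.49791 >1
So |R|<1 on (-2.7574, 0).

left endpoint -2.7574.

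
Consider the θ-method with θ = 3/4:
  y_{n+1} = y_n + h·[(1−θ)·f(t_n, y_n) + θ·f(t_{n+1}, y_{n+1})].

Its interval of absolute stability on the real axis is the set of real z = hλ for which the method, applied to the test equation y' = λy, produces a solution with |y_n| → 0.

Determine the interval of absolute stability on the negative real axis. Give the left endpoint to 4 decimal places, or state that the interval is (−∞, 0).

With y'=λy (z=hλ):
  y_{n+1} = y_n + z·[1/4·y_n + 3/4·y_{n+1}] ⇒ (1 − 3/4z)y_{n+1} = (1 + 1/4z)y_n
  R(z) = (1 + 1/4z)/(1 − 3/4z).

Find x<0 with |R(x)|<1.
x=-1.35: |R|=0.3292
x=-2: |R|=0.2000
x=-10: |R|=0.1765
x=-100: |R|=0.3158
θ=3/4≥1/2 ⇒ |1+1/4x|<|1−3/4x| ∀x<0 ⇒ unbounded interval.

unbounded; (−∞, 0).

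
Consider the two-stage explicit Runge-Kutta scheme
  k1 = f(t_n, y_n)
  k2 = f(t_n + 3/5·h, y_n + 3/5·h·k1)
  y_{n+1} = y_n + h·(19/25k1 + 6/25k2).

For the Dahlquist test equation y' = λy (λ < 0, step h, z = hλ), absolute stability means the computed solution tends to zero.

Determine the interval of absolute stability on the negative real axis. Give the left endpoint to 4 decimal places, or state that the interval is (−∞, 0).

Set f=λy, z=hλ:
  k1=λy_n ⇒ h·k1=z·y_n;  k2=λ(1+3/5z)y_n ⇒ h·k2=z(1+3/5z)y_n
  y_{n+1}/y_n = 1 + 19/25z + 6/25z(1+3/5z) = 1 + z + 18/125z²
  R(z) = 1 + z + 18/125z².

Find x<0 with |R(x)|<1.
x=-1.36: |R|=0.0937
R=1: x+18/125x²=0 ⇒ x=−125/18=-6.9444; min R=1−1/(4·18/125)=-0.7361>−1
Confirm numerically:
  x=-6.468: |R|=0.55624 <1
  x=-5.984: |R|=0.17239 <1
  x=-5.670: |R|=0.04056 <1
  x=-3.516: |R|=0.73584 <1
  x=-7.498: |R|=1.59768 >1
  x=-7.252: |R|=1.32118 >1
  x=-7.006: |R|=1.06210 >1
Interval (-6.9444, 0).

(-6.9444, 0).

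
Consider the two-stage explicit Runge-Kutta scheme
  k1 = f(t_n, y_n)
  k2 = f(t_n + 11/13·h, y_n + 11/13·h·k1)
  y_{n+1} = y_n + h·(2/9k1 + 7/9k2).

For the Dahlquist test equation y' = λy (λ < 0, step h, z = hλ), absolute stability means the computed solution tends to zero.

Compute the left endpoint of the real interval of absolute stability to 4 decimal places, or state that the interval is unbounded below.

On y'=λy, z=hλ:
  k1=λy_n ⇒ h·k1=z·y_n;  k2=λ(1+11/13z)y_n ⇒ h·k2=z(1+11/13z)y_n
  y_{n+1}/y_n = 1 + 2/9z + 7/9z(1+11/13z) = 1 + z + 77/117z²
  R(z) = 1 + z + 77/117z².

Boundary: |R(x)|=1, x<0.
x=-1.56: |R|=1.0416
R=1: x+77/117x²=0 ⇒ x=−117/77=-1.5195; min R=1−1/(4·77/117)=0.6201>−1
Confirm numerically:
  x=-1.215: |R|=0.75653 <1
  x=-1.133: |R|=0.71182 <1
  x=-0.941: |R|=0.64175 <1
  x=-0.922: |R|=0.63746 <1
  x=-1.992: |R|=1.61946 >1
  x=-1.855: |R|=1.40961 >1
  x=-1.750: |R|=1.26549 >1
Stable set (-1.5195, 0).

left endpoint -1.5195.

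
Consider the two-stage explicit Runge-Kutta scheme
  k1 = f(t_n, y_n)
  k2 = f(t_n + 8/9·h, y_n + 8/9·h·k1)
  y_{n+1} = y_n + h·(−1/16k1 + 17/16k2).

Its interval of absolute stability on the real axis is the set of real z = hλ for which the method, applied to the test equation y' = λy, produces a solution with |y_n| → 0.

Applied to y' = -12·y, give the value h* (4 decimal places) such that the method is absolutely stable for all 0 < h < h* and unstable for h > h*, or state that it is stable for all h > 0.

(-1.0588,0); λ=-12 ⇒ h* = (18/17)/12 = 0.0882.

With y'=λy (z=hλ):
  k1=λy_n ⇒ h·k1=z·y_n;  k2=λ(1+8/9z)y_n ⇒ h·k2=z(1+8/9z)y_n
  y_{n+1}/y_n = 1 − 1/16z + 17/16z(1+8/9z) = 1 + z + 17/18z²
  R(z) = 1 + z + 17/18z².

Need |R(x)|<1, x<0.
x=-1.4: |R|=1.4511
R=1: x+17/18x²=0 ⇒ x=−18/17=-1.0588; min R=1−1/(4·17/18)=0.7353>−1
Confirm numerically:
  x=-1.014: |R|=0.95707 <1
  x=-1.013: |R|=0.95616 <1
  x=-0.500: |R|=0.73611 <1
  x=-0.448: |R|=0.74155 <1
  x=-1.632: |R|=1.88346 >1
  x=-1.602: |R|=1.82183 >1
  x=-1.151: |R|=1.10020 >1
Interval (-1.0588, 0).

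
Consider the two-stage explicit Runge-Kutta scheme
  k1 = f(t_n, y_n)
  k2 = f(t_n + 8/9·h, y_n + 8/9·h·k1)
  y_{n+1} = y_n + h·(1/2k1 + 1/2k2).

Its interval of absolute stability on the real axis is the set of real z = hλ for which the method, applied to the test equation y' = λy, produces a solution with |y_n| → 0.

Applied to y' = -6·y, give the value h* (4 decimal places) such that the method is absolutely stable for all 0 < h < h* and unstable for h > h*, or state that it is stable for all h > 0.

(-2.2500,0); λ=-6 ⇒ h* = (9/4)/6 = 0.3750.

Set f=λy, z=hλ:
  k1=λy_n ⇒ h·k1=z·y_n;  k2=λ(1+8/9z)y_n ⇒ h·k2=z(1+8/9z)y_n
  y_{n+1}/y_n = 1 + 1/2z + 1/2z(1+8/9z) = 1 + z + 4/9z²
  Hence R(z) = 1 + z + 4/9z².

Find x<0 with |R(x)|<1.
x=-0.7: |R|=0.5178
R=1: x+4/9x²=0 ⇒ x=−9/4=-2.2500; min R=1−1/(4·4/9)=0.4375>−1
Confirm numerically:
  x=-2.133: |R|=0.88908 <1
  x=-1.999: |R|=0.77700 <1
  x=-1.849: |R|=0.67047 <1
  x=-2.511: |R|=1.29128 >1
  x=-2.497: |R|=1.27412 >1
  x=-2.495: |R|=1.27168 >1
Interval (-2.2500, 0).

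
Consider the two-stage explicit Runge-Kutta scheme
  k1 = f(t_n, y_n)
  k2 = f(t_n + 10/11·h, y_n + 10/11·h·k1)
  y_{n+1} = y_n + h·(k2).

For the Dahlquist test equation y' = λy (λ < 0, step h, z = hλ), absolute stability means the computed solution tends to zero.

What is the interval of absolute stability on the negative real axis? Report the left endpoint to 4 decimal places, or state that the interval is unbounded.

On y'=λy, z=hλ:
  k1=λy_n ⇒ h·k1=z·y_n;  k2=λ(1+10/11z)y_n ⇒ h·k2=z(1+10/11z)y_n
  y_{n+1}/y_n = 1 + z(1+10/11z) = 1 + z + 10/11z²
  Hence R(z) = 1 + z + 10/11z².

Find x<0 with |R(x)|<1.
x=-1.03: |R|=0.9345
R=1: x+10/11x²=0 ⇒ x=−11/10=-1.1000; min R=1−1/(4·10/11)=0.7250>−1
Confirm numerically:
  x=-0.880: |R|=0.82400 <1
  x=-0.709: |R|=0.74798 <1
  x=-0.443: |R|=0.73541 <1
  x=-1.698: |R|=1.92309 >1
  x=-1.520: |R|=1.58036 >1
Stable set (-1.1000, 0).

z∈(-1.1000,0).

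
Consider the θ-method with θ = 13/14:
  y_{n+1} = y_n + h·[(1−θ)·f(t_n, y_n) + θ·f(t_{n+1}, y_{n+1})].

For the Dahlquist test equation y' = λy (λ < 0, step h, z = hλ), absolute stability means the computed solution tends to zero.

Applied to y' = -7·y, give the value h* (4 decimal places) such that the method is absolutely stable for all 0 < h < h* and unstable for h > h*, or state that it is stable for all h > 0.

unbounded; (−∞, 0). Any h>0 works for λ=-7.

On y'=λy, z=hλ:
  y_{n+1} = y_n + z·[1/14·y_n + 13/14·y_{n+1}] ⇒ (1 − 13/14z)y_{n+1} = (1 + 1/14z)y_n
  R(z) = (1 + 1/14z)/(1 − 13/14z).

Need |R(x)|<1, x<0.
x=-1.49: |R|=0.3749
x=-2: |R|=0.3000
x=-10: |R|=0.0278
x=-100: |R|=0.0654
θ=13/14≥1/2 ⇒ |1+1/14x|<|1−13/14x| ∀x<0 ⇒ interval (−∞,0).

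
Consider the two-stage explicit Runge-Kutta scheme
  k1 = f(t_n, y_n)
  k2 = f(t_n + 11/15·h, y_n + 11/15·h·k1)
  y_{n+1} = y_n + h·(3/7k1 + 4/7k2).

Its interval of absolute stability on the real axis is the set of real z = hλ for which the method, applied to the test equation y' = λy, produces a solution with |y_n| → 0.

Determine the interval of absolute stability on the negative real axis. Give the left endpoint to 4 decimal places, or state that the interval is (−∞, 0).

On y'=λy, z=hλ:
  k1=λy_n ⇒ h·k1=z·y_n;  k2=λ(1+11/15z)y_n ⇒ h·k2=z(1+11/15z)y_n
  y_{n+1}/y_n = 1 + 3/7z + 4/7z(1+11/15z) = 1 + z + 44/105z²
  so R(z) = 1 + z + 44/105z².

Need |R(x)|<1, x<0.
x=-0.78: |R|=0.4749
R=1: x+44/105x²=0 ⇒ x=−105/44=-2.3864; min R=1−1/(4·44/105)=0.4034>−1
Confirm numerically:
  x=-1.930: |R|=0.63091 <1
  x=-1.794: |R|=0.55468 <1
  x=-1.520: |R|=0.44817 <1
  x=-2.689: |R|=1.34102 >1
  x=-2.440: |R|=1.05484 >1
Interval (-2.3864, 0).

z∈(-2.3864,0).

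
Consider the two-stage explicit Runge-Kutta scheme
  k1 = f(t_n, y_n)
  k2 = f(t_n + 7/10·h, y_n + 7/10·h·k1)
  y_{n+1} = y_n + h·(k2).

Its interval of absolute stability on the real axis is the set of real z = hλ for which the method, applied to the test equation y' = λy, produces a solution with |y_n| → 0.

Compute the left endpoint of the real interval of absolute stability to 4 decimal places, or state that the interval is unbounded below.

Set f=λy, z=hλ:
  k1=λy_n ⇒ h·k1=z·y_n;  k2=λ(1+7/10z)y_n ⇒ h·k2=z(1+7/10z)y_n
  y_{n+1}/y_n = 1 + z(1+7/10z) = 1 + z + 7/10z²
  R(z) = 1 + z + 7/10z².

Find x<0 with |R(x)|<1.
x=-1.68: |R|=1.2957
R=1: x+7/10x²=0 ⇒ x=−10/7=-1.4286; min R=1−1/(4·7/10)=0.6429>−1
Confirm numerically:
  x=-1.333: |R|=0.91082 <1
  x=-1.204: |R|=0.81073 <1
  x=-0.766: |R|=0.64473 <1
  x=-2.003: |R|=1.80541 >1
  x=-1.729: |R|=1.36361 >1
  x=-1.646: |R|=1.25052 >1
Interval (-1.4286, 0).

left endpoint -1.4286.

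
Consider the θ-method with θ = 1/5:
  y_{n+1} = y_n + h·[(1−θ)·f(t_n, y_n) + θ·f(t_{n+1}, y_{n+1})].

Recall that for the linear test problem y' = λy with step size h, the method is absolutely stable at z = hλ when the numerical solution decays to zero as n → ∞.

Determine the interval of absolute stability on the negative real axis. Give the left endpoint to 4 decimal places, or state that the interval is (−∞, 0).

With y'=λy (z=hλ):
  y_{n+1} = y_n + z·[4/5·y_n + 1/5·y_{n+1}] ⇒ (1 − 1/5z)y_{n+1} = (1 + 4/5z)y_n
  Hence R(z) = (1 + 4/5z)/(1 − 1/5z).

Boundary: |R(x)|=1, x<0.
x=-0.6: |R|=0.4643
R=−1: 1+4/5x = −1+1/5x ⇒ -3/5x=2 ⇒ x=2/(-3/5)=-3.3333
Confirm numerically:
  x=-2.978: |R|=0.86638 <1
  x=-2.496: |R|=0.66489 <1
  x=-1.995: |R|=0.42602 <1
  x=-1.672: |R|=0.25300 <1
  x=-3.902: |R|=1.19164 >1
  x=-3.569: |R|=1.08251 >1
Interval (-3.3333, 0).

(-3.3333, 0).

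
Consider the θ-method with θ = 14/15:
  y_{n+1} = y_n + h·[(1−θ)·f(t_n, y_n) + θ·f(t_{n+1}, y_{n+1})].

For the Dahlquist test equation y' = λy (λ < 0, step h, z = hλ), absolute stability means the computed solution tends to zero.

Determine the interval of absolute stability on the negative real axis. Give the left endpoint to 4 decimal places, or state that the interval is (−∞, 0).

On y'=λy, z=hλ:
  y_{n+1} = y_n + z·[1/15·y_n + 14/15·y_{n+1}] ⇒ (1 − 14/15z)y_{n+1} = (1 + 1/15z)y_n
  so R(z) = (1 + 1/15z)/(1 − 14/15z).

Solve |R(x)|<1 on ℝ⁻.
x=-0.79: |R|=0.5453
x=-2: |R|=0.3023
x=-10: |R|=0.0323
x=-100: |R|=0.0601
θ=14/15≥1/2 ⇒ |1+1/15x|<|1−14/15x| ∀x<0 ⇒ stable on all of ℝ⁻.

interval (−∞, 0).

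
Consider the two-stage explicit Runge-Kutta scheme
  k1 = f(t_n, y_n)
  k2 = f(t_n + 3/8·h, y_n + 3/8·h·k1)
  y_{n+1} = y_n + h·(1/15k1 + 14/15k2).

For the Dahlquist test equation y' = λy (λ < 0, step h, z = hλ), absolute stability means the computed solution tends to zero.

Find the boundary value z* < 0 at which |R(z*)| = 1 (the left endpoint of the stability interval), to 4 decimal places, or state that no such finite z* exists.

left endpoint -2.8571.

Test eqn y'=λy, z=hλ:
  k1=λy_n ⇒ h·k1=z·y_n;  k2=λ(1+3/8z)y_n ⇒ h·k2=z(1+3/8z)y_n
  y_{n+1}/y_n = 1 + 1/15z + 14/15z(1+3/8z) = 1 + z + 7/20z²
  so R(z) = 1 + z + 7/20z².

Solve |R(x)|<1 on ℝ⁻.
x=-1.58: |R|=0.2937
R=1: x+7/20x²=0 ⇒ x=−20/7=-2.8571; min R=1−1/(4·7/20)=0.2857>−1
Confirm numerically:
  x=-2.419: |R|=0.62905 <1
  x=-1.572: |R|=0.29291 <1
  x=-1.413: |R|=0.28580 <1
  x=-1.229: |R|=0.29965 <1
  x=-3.008: |R|=1.15882 >1
  x=-2.995: |R|=1.14451 >1
So |R|<1 on (-2.8571, 0).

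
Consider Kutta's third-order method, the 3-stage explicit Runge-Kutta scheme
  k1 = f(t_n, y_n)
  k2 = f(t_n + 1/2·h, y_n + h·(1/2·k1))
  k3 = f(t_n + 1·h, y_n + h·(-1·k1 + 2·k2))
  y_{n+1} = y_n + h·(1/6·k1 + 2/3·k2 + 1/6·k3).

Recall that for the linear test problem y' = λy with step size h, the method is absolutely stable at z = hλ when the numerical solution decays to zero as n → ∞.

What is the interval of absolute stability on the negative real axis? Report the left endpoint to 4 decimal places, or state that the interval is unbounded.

z∈(-2.5127,0).

Test eqn y'=λy, z=hλ:
  order 3, 3-stage ⇒ R(z)=1+z+z^2/2+z^3/6
  (e.g. R(-0.37)=0.69001, |R|=0.69001)

Find x<0 with |R(x)|<1.
x=-0.37: |R|=0.6900
|R(-2.72)|=1.3747 |R(-2.04)|=0.3741 |R(-1.63)|=0.0233
Bisect:
  x_lo=-3.0836 |R|=2.2161  x_hi=-0.0706 |R|=0.9318
  mid=-1.57711 |R|=0.01274 →hi
  mid=-2.33036 |R|=0.72427 →hi
  mid=-2.70698 |R|=1.34911 →lo
  mid=-2.51867 |R|=1.00976 →lo
  mid=-2.42451 |R|=0.86070 →hi
  mid=-2.47159 |R|=0.93360 →hi
  mid=-2.49513 |R|=0.97127 →hi
  ...
  [-2.51278,-2.51260] ⇒ x*=-2.5127
So |R|<1 on (-2.5127, 0).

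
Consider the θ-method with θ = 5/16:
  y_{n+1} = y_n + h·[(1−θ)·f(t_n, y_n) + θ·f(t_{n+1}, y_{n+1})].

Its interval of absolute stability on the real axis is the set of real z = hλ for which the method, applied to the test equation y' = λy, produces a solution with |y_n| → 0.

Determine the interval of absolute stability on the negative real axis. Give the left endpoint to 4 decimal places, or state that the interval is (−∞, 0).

(-5.3333, 0).

Test eqn y'=λy, z=hλ:
  y_{n+1} = y_n + z·[11/16·y_n + 5/16·y_{n+1}] ⇒ (1 − 5/16z)y_{n+1} = (1 + 11/16z)y_n
  Hence R(z) = (1 + 11/16z)/(1 − 5/16z).

Need |R(x)|<1, x<0.
x=-0.42: |R|=0.6287
R=−1: 1+11/16x = −1+5/16x ⇒ -3/8x=2 ⇒ x=2/(-3/8)=-5.3333
Confirm numerically:
  x=-4.070: |R|=0.79147 <1
  x=-3.609: |R|=0.69611 <1
  x=-3.260: |R|=0.61486 <1
  x=-2.818: |R|=0.49844 <1
  x=-5.658: |R|=1.04398 >1
  x=-5.652: |R|=1.04320 >1
  x=-5.605: |R|=1.03702 >1
So |R|<1 on (-5.3333, 0).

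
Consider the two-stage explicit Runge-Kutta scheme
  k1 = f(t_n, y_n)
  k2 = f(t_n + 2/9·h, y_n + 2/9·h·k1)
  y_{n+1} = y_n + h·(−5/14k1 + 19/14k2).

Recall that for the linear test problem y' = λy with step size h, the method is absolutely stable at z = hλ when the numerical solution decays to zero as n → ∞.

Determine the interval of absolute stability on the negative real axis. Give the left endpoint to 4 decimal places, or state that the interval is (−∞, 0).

On y'=λy, z=hλ:
  k1=λy_n ⇒ h·k1=z·y_n;  k2=λ(1+2/9z)y_n ⇒ h·k2=z(1+2/9z)y_n
  y_{n+1}/y_n = 1 − 5/14z + 19/14z(1+2/9z) = 1 + z + 19/63z²
  R(z) = 1 + z + 19/63z².

Need |R(x)|<1, x<0.
x=-0.95: |R|=0.3222
R=1: x+19/63x²=0 ⇒ x=−63/19=-3.3158; min R=1−1/(4·19/63)=0.1711>−1
Confirm numerically:
  x=-2.824: |R|=0.58115 <1
  x=-2.633: |R|=0.45781 <1
  x=-2.448: |R|=0.35932 <1
  x=-1.467: |R|=0.18204 <1
  x=-3.873: |R|=1.65085 >1
  x=-3.871: |R|=1.64818 >1
Stable set (-3.3158, 0).

(-3.3158, 0).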